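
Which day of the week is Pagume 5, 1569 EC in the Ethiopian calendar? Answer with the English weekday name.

Wednesday

Equivalently 7 September 1577 Gregorian, JDN 2297297.
Since JDN mod 7 = 2 (0 = Monday), the day is Wednesday.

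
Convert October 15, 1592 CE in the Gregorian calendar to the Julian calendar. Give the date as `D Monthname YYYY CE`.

The Julian–Gregorian offset here is 10 days (Julian trailing).
15 October 1592 Gregorian − 10 days → 5 October 1592 Julian.

5 October 1592 CE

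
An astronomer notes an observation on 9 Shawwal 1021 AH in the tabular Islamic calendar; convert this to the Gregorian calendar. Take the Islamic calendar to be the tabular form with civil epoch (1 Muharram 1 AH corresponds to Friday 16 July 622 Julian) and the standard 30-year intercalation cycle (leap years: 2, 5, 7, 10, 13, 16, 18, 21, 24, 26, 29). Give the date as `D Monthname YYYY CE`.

Julian Day Number of the source date = 2310168.
Converting JDN 2310168 to the Gregorian calendar gives 3 December 1612 CE.

3 December 1612 CE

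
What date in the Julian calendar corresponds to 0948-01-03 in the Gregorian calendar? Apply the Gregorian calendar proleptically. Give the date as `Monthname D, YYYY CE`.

At this point the Julian calendar is 5 days behind the Gregorian.
3 January 948 Gregorian − 5 days → 29 December 947 Julian.

December 29, 947 CE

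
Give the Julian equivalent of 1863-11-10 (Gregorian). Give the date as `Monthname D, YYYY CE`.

October 29, 1863 CE

The Julian–Gregorian offset here is 12 days (Julian trailing).
10 November 1863 Gregorian − 12 days → 29 October 1863 Julian.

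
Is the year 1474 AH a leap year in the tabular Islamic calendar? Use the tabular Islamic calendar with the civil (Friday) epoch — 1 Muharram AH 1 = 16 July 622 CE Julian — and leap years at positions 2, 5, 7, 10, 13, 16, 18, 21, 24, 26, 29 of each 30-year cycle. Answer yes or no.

no

Year 1474 AH is year 4 of its 30-year cycle; leap positions are 2, 5, 7, 10, 13, 16, 18, 21, 24, 26, 29, so it is a common year (354 days).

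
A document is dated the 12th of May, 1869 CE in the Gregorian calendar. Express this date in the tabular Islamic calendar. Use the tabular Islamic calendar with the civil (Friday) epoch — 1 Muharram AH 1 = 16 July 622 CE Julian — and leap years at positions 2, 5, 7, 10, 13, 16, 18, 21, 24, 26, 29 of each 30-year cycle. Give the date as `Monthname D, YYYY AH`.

Both dates share Julian Day Number 2403830; in the tabular Islamic calendar that is 30 Muharram 1286 AH.

Muharram 30, 1286 AH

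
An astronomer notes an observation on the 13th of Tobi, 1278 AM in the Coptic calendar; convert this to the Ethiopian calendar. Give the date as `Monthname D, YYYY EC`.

Tir 13, 1554 EC

The source date corresponds to 18 January 1562 in the proleptic Gregorian calendar (JDN 2291586).
That day falls on 13 Tir 1554 EC in the Ethiopian calendar.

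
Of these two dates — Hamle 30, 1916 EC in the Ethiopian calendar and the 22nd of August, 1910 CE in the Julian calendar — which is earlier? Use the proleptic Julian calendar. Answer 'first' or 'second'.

First date → JDN 2424004; second date → JDN 2418919.
JDN 2418919 < JDN 2424004, so the second date is earlier.

second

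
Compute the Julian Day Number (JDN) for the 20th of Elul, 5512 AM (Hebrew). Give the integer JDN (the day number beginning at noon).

2361207

Equivalently 30 August 1752 (Gregorian).
JDN 2299161 is 15 October 1582 CE (Gregorian); the target day is +62046 days from there, so JDN = 2361207.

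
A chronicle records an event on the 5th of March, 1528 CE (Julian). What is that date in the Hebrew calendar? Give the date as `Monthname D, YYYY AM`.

Both dates share Julian Day Number 2279224; in the Hebrew calendar that is 14 Adar II 5288 AM.

Adar II 14, 5288 AM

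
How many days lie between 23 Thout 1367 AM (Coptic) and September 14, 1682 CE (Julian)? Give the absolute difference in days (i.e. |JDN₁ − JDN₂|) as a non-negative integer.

JDN of the first date = 2323983.
JDN of the second date = 2335665.
|2335665 − 2323983| = 11682.

11682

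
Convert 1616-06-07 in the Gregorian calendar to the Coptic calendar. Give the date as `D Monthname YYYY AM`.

Both dates share Julian Day Number 2311450; in the Coptic calendar that is 3 Paoni 1332 AM.

3 Paoni 1332 AM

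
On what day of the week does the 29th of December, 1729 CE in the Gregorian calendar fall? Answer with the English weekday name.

Thursday

2352927 ≡ 3 (mod 7); counting from Monday = 0 gives Thursday.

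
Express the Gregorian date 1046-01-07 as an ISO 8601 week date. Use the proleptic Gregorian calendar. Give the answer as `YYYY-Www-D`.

1046-W02-3

The weekday is Wednesday (ISO weekday 3).
That Wednesday belongs to ISO week 2 of ISO year 1046.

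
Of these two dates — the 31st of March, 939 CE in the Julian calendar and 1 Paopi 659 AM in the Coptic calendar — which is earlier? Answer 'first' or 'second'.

first

The two dates have Julian Day Numbers 2064117 and 2065394 respectively.
Since 2064117 < 2065394, the first date comes first.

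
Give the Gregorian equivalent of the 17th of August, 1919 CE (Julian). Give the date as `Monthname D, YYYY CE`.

August 30, 1919 CE

The Julian–Gregorian offset here is 13 days (Julian trailing).
17 August 1919 Julian + 13 days → 30 August 1919 Gregorian.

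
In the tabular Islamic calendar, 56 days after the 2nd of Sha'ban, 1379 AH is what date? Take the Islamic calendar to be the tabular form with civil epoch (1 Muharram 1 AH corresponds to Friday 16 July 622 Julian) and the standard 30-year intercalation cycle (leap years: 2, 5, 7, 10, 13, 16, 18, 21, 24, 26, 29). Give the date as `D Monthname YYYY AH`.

The starting date is JDN 2436965; 2436965 + 56 = 2437021.
JDN 2437021 corresponds to 29 Ramadan 1379 AH.

29 Ramadan 1379 AH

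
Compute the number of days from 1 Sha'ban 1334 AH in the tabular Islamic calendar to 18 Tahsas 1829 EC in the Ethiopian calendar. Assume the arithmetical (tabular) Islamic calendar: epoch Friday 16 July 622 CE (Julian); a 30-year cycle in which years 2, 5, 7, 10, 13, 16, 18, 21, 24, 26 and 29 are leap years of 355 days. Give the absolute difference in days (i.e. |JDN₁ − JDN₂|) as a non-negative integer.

First date → JDN 2421018; second date → JDN 2392005.
The interval is |2421018 − 2392005| = 29013 days.

29013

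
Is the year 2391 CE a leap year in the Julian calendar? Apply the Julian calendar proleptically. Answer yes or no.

no

2391 mod 4 = 3, so it is a common year in the Julian calendar.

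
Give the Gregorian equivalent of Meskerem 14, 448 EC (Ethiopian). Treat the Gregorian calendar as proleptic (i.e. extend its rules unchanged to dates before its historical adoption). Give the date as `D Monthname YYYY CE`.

Julian Day Number of the source date = 1887501.
Converting JDN 1887501 to the Gregorian calendar gives 13 September 455 CE.

13 September 455 CE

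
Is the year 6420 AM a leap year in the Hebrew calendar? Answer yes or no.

Hebrew year 6420 is year 17 of its 19-year Metonic cycle; leap years are at positions 3, 6, 8, 11, 14, 17, 19, so it is a leap year (13 months).

yes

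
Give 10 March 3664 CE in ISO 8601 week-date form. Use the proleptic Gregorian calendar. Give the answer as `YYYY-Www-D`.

The weekday is Monday (ISO weekday 1).
That Monday belongs to ISO week 11 of ISO year 3664.

3664-W11-1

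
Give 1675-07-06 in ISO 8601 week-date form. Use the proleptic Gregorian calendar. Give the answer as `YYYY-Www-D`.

The weekday is Saturday (ISO weekday 6).
That Saturday belongs to ISO week 27 of ISO year 1675.

1675-W27-6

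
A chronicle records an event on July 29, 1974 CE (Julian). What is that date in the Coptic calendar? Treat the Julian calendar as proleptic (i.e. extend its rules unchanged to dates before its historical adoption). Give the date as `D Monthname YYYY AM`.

5 Mesori 1690 AM

Both dates share Julian Day Number 2442271; in the Coptic calendar that is 5 Mesori 1690 AM.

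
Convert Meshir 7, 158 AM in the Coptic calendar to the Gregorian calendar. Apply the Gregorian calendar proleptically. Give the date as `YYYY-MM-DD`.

Julian Day Number of the source date = 1882530.
Converting JDN 1882530 to the Gregorian calendar gives 2 February 442 CE.

0442-02-02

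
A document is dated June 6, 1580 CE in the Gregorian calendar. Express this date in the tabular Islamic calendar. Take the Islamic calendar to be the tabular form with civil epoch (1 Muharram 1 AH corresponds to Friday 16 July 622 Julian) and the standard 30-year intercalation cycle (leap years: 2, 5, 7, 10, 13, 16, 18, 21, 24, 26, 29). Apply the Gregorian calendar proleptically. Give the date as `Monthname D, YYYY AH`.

Rabi' al-Thani 12, 988 AH

Both dates share Julian Day Number 2298300; in the tabular Islamic calendar that is 12 Rabi' al-Thani 988 AH.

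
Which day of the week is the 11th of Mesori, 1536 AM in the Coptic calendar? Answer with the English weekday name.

Wednesday

This is JDN 2386029 (16 August 1820 Gregorian).
2386029 ≡ 2 (mod 7); counting from Monday = 0 gives Wednesday.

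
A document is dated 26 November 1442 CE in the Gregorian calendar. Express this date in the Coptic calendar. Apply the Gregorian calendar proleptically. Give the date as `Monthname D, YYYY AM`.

Hathor 21, 1159 AM

Julian Day Number of the source date = 2248069.
Converting JDN 2248069 to the Coptic calendar gives 21 Hathor 1159 AM.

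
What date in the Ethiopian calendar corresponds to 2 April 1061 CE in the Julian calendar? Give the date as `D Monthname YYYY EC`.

7 Miyazya 1053 EC

The source date corresponds to 8 April 1061 in the proleptic Gregorian calendar (JDN 2108680).
That day falls on 7 Miyazya 1053 EC in the Ethiopian calendar.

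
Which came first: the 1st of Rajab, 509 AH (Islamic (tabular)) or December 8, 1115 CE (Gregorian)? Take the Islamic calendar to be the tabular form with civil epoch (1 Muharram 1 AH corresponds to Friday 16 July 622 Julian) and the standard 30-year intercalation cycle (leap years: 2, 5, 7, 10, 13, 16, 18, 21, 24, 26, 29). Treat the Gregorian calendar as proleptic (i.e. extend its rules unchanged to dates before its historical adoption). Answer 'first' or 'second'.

Converting both to JDN: 2128635 vs 2128646; the smaller is the first.

first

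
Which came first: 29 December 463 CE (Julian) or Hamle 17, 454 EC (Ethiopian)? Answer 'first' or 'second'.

Converting both to JDN: 1890531 vs 1889995; the smaller is the second.

second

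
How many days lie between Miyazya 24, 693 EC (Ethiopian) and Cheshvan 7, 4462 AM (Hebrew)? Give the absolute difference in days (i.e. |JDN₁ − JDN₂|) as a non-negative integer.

178

JDN of the first date = 1977207.
JDN of the second date = 1977385.
|1977385 − 1977207| = 178.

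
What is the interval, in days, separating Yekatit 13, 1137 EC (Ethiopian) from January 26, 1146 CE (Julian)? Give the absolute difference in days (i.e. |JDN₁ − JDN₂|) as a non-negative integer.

First date → JDN 2139307; second date → JDN 2139660.
The interval is |2139307 − 2139660| = 353 days.

353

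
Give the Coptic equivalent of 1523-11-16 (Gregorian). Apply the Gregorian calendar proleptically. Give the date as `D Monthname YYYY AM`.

Julian Day Number of the source date = 2277643.
Converting JDN 2277643 to the Coptic calendar gives 9 Hathor 1240 AM.

9 Hathor 1240 AM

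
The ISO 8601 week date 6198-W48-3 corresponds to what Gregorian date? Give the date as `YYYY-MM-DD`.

6198-11-28

ISO week 1 of 6198 is the week containing the first Thursday of 6198.
Week 48, day 3 (Wednesday) lands on 6198-11-28.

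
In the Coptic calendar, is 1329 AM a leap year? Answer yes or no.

no

1329 mod 4 = 1; in the Coptic calendar a year is leap when year mod 4 = 3, so it is a common year.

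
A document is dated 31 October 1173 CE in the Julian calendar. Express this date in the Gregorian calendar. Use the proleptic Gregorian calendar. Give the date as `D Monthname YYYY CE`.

7 November 1173 CE

At this point the Julian calendar is 7 days behind the Gregorian.
31 October 1173 Julian + 7 days → 7 November 1173 Gregorian.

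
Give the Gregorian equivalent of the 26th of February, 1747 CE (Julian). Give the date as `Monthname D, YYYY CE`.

At this point the Julian calendar is 11 days behind the Gregorian.
26 February 1747 Julian + 11 days → 9 March 1747 Gregorian.

March 9, 1747 CE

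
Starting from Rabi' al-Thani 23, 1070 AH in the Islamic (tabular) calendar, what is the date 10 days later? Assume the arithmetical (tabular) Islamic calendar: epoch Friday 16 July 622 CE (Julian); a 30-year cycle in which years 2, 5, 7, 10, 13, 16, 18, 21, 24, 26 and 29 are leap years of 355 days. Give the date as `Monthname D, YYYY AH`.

Jumada al-Awwal 4, 1070 AH

Counting 10 days forward from JDN 2327369 reaches JDN 2327379, which is Jumada al-Awwal 4, 1070 AH.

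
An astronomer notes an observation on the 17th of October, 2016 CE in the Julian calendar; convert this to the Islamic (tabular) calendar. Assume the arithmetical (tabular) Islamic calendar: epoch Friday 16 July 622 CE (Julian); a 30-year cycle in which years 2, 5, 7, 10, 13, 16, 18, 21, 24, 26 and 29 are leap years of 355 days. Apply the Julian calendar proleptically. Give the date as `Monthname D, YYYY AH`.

Muharram 28, 1438 AH

Both dates share Julian Day Number 2457692; in the tabular Islamic calendar that is 28 Muharram 1438 AH.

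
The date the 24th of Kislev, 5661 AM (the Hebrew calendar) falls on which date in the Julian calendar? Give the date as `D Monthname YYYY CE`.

Both dates share Julian Day Number 2415370; in the Julian calendar that is 3 December 1900 CE.

3 December 1900 CE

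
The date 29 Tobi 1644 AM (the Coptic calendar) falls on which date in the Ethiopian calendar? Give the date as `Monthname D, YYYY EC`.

Tir 29, 1920 EC

Both dates share Julian Day Number 2425284; in the Ethiopian calendar that is 29 Tir 1920 EC.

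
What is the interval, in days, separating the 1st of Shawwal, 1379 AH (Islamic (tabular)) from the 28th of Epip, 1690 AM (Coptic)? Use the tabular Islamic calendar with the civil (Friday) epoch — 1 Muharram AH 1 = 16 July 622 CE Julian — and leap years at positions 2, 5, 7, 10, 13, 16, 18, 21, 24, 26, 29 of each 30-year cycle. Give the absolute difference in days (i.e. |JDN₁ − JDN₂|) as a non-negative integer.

JDN of the first date = 2437023.
JDN of the second date = 2442264.
|2442264 − 2437023| = 5241.

5241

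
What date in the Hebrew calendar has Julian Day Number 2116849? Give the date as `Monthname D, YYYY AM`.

The proleptic Gregorian equivalent of JDN 2116849 is 20 August 1083.
In the Hebrew calendar that day is Av 27, 4843 AM.

Av 27, 4843 AM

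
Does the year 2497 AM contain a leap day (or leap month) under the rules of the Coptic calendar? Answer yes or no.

2497 mod 4 = 1; in the Coptic calendar a year is leap when year mod 4 = 3, so it is a common year.

no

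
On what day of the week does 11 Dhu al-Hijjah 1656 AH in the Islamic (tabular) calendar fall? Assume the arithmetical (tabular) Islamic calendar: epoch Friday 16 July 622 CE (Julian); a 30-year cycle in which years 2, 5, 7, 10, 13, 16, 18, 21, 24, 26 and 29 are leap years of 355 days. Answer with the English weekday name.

Sunday

Equivalently 8 March 2229 Gregorian, JDN 2535252.
Since JDN mod 7 = 6 (0 = Monday), the day is Sunday.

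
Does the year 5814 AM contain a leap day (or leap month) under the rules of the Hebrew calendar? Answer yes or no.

yes

Hebrew year 5814 is year 19 of its 19-year Metonic cycle; leap years are at positions 3, 6, 8, 11, 14, 17, 19, so it is a leap year (13 months).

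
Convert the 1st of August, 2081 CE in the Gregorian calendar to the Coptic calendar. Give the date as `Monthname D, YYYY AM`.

Epip 25, 1797 AM

Julian Day Number of the source date = 2481343.
Converting JDN 2481343 to the Coptic calendar gives 25 Epip 1797 AM.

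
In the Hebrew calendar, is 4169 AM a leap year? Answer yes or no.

yes

Hebrew year 4169 is year 8 of its 19-year Metonic cycle; leap years are at positions 3, 6, 8, 11, 14, 17, 19, so it is a leap year (13 months).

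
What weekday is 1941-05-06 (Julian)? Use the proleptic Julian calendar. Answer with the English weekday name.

Monday

In the Gregorian calendar this is 19 May 1941 (JDN 2430134).
JDN 2430134 mod 7 = 0, and JDN 0 was a Monday, so this is a Monday.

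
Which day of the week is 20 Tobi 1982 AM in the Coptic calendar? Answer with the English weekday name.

Equivalently 30 January 2266 Gregorian, JDN 2548729.
JDN 2548729 mod 7 = 1, and JDN 0 was a Monday, so this is a Tuesday.

Tuesday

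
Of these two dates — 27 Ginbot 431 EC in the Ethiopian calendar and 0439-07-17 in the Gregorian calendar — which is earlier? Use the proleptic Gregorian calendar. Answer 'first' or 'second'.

First date → JDN 1881544; second date → JDN 1881599.
JDN 1881544 < JDN 1881599, so the first date is earlier.

first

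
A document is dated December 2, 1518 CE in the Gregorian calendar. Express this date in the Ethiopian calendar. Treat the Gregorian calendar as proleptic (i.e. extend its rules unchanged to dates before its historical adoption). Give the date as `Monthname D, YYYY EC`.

Hidar 26, 1511 EC

Julian Day Number of the source date = 2275833.
Converting JDN 2275833 to the Ethiopian calendar gives 26 Hidar 1511 EC.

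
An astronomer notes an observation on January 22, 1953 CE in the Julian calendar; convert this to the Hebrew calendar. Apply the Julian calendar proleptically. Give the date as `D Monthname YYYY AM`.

19 Shevat 5713 AM

The source date corresponds to 4 February 1953 in the Gregorian calendar (JDN 2434413).
That day falls on 19 Shevat 5713 AM in the Hebrew calendar.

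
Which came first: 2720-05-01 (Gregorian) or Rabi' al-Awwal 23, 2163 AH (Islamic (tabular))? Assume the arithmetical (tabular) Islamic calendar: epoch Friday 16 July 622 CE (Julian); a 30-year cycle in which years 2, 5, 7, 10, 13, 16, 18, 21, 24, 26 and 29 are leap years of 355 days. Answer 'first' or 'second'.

The two dates have Julian Day Numbers 2714640 and 2714662 respectively.
Since 2714640 < 2714662, the first date comes first.

first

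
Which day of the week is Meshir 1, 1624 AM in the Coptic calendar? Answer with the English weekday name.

Sunday

Equivalently 9 February 1908 Gregorian, JDN 2417981.
JDN 2417981 mod 7 = 6, and JDN 0 was a Monday, so this is a Sunday.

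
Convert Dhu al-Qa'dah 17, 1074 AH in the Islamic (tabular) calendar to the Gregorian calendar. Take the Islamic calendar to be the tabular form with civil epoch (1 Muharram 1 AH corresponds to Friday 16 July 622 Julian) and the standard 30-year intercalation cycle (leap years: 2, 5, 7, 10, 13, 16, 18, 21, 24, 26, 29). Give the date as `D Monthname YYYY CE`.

Julian Day Number of the source date = 2328986.
Converting JDN 2328986 to the Gregorian calendar gives 11 June 1664 CE.

11 June 1664 CE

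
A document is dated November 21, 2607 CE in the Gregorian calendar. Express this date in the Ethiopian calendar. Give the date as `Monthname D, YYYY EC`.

Julian Day Number of the source date = 2673571.
Converting JDN 2673571 to the Ethiopian calendar gives 6 Hidar 2600 EC.

Hidar 6, 2600 EC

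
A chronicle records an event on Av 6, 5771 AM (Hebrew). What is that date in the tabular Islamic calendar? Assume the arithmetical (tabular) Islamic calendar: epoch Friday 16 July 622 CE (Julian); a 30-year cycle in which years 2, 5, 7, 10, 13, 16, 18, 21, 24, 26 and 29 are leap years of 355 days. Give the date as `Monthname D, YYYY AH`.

Ramadan 6, 1432 AH

Julian Day Number of the source date = 2455780.
Converting JDN 2455780 to the tabular Islamic calendar gives 6 Ramadan 1432 AH.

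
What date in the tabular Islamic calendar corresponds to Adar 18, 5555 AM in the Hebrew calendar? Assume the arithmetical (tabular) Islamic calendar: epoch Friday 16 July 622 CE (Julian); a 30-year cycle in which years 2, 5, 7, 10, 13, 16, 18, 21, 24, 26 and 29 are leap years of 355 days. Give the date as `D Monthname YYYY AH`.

Julian Day Number of the source date = 2376738.
Converting JDN 2376738 to the tabular Islamic calendar gives 17 Sha'ban 1209 AH.

17 Sha'ban 1209 AH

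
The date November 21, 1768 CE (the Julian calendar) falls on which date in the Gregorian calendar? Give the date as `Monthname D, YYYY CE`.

The Julian–Gregorian offset here is 11 days (Julian trailing).
21 November 1768 Julian + 11 days → 2 December 1768 Gregorian.

December 2, 1768 CE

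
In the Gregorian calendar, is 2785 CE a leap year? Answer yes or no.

2785 is not divisible by 4, so it is a common year.

no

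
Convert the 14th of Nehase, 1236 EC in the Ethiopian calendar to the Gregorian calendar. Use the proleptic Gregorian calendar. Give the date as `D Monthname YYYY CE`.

Both dates share Julian Day Number 2175648; in the Gregorian calendar that is 14 August 1244 CE.

14 August 1244 CE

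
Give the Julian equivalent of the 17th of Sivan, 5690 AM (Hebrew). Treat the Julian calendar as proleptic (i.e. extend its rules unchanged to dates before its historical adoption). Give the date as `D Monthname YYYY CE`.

Both dates share Julian Day Number 2426141; in the Julian calendar that is 31 May 1930 CE.

31 May 1930 CE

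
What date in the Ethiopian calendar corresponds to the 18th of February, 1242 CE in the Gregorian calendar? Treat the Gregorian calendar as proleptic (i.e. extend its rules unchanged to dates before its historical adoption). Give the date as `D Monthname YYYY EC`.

Julian Day Number of the source date = 2174740.
Converting JDN 2174740 to the Ethiopian calendar gives 17 Yekatit 1234 EC.

17 Yekatit 1234 EC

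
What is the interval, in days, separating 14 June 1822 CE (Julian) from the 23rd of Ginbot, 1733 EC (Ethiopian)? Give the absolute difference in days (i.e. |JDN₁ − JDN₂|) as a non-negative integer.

29612

First date → JDN 2386708; second date → JDN 2357096.
The interval is |2386708 − 2357096| = 29612 days.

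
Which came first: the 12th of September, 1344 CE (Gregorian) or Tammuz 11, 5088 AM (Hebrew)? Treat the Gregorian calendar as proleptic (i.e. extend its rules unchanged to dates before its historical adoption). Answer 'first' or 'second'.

second

First date → JDN 2212201; second date → JDN 2206280.
JDN 2206280 < JDN 2212201, so the second date is earlier.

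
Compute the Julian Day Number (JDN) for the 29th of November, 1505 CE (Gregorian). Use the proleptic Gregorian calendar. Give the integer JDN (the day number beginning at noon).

2271082

JDN 2451545 is 1 January 2000 CE (Gregorian); the target day is −180463 days from there, so JDN = 2271082.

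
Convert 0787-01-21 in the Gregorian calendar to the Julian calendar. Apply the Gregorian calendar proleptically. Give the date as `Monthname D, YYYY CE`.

January 17, 787 CE

The Julian–Gregorian offset here is 4 days (Julian trailing).
21 January 787 Gregorian − 4 days → 17 January 787 Julian.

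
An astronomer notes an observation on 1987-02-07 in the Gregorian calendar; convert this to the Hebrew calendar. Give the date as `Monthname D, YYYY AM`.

Shevat 8, 5747 AM

Both dates share Julian Day Number 2446834; in the Hebrew calendar that is 8 Shevat 5747 AM.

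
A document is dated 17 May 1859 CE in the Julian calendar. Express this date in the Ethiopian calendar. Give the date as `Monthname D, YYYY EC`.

Ginbot 22, 1851 EC

Julian Day Number of the source date = 2400194.
Converting JDN 2400194 to the Ethiopian calendar gives 22 Ginbot 1851 EC.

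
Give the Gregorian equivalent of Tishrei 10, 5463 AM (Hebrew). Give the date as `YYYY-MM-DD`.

Julian Day Number of the source date = 2342977.
Converting JDN 2342977 to the Gregorian calendar gives 2 October 1702 CE.

1702-10-02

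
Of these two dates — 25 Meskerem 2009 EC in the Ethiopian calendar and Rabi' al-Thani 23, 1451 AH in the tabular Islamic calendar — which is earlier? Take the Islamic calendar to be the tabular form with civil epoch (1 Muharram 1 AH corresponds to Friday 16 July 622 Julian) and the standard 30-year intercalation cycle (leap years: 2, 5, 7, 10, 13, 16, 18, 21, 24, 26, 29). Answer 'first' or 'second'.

First date → JDN 2457667; second date → JDN 2462383.
JDN 2457667 < JDN 2462383, so the first date is earlier.

first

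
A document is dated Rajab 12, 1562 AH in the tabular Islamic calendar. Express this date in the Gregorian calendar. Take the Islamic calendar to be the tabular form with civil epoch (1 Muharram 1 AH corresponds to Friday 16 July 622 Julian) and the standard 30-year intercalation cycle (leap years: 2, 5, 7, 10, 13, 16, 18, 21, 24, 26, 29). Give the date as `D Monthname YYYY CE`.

30 July 2137 CE

Both dates share Julian Day Number 2501794; in the Gregorian calendar that is 30 July 2137 CE.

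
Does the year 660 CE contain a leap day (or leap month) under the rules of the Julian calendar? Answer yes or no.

yes

660 mod 4 = 0, so it is a leap year in the Julian calendar.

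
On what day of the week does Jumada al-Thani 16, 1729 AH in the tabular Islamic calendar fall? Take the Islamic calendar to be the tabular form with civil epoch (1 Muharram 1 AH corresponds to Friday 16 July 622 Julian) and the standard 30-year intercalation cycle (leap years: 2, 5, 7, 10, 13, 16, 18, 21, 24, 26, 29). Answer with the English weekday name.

This is JDN 2560949 (16 July 2299 Gregorian).
JDN 2560949 mod 7 = 6, and JDN 0 was a Monday, so this is a Sunday.

Sunday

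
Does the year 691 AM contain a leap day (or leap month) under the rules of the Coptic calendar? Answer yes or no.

yes

691 mod 4 = 3; in the Coptic calendar a year is leap when year mod 4 = 3, so it is a leap year.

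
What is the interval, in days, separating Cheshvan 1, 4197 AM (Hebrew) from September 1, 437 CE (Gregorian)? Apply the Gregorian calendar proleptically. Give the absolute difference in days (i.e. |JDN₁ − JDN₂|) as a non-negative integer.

337

First date → JDN 1880578; second date → JDN 1880915.
The interval is |1880578 − 1880915| = 337 days.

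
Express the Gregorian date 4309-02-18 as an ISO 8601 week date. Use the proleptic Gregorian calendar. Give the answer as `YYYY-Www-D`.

4309-W07-4

The weekday is Thursday (ISO weekday 4).
That Thursday belongs to ISO week 7 of ISO year 4309.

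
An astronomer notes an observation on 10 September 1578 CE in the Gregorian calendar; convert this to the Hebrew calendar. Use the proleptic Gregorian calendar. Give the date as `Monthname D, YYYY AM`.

Elul 28, 5338 AM

Both dates share Julian Day Number 2297665; in the Hebrew calendar that is 28 Elul 5338 AM.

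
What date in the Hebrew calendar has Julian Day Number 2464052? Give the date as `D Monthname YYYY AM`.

10 Nisan 5794 AM

JDN 2464052 is 30 March 2034 in the Gregorian calendar.
In the Hebrew calendar that day is 10 Nisan 5794 AM.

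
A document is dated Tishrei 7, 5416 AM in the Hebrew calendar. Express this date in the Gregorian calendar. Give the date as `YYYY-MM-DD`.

1655-10-08

Julian Day Number of the source date = 2325817.
Converting JDN 2325817 to the Gregorian calendar gives 8 October 1655 CE.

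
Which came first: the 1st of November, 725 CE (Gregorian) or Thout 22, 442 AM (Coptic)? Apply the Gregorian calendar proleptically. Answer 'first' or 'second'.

second

The two dates have Julian Day Numbers 1986165 and 1986126 respectively.
Since 1986126 < 1986165, the second date comes first.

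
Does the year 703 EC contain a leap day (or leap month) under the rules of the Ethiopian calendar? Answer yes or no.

yes

703 mod 4 = 3; in the Ethiopian calendar a year is leap when year mod 4 = 3, so it is a leap year.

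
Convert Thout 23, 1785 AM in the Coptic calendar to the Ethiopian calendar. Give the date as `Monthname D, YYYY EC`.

The source date corresponds to 3 October 2068 in the Gregorian calendar (JDN 2476658).
That day falls on 23 Meskerem 2061 EC in the Ethiopian calendar.

Meskerem 23, 2061 EC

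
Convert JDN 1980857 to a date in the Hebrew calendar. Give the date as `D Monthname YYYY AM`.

The proleptic Gregorian equivalent of JDN 1980857 is 21 April 711.
In the Hebrew calendar that day is 25 Nisan 4471 AM.

25 Nisan 4471 AM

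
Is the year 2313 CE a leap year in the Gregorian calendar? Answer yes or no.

no

2313 is not divisible by 4, so it is a common year.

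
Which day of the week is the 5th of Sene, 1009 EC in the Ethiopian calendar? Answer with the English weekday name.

Thursday

Equivalently 5 June 1017 Gregorian, JDN 2092667.
JDN 2092667 mod 7 = 3, and JDN 0 was a Monday, so this is a Thursday.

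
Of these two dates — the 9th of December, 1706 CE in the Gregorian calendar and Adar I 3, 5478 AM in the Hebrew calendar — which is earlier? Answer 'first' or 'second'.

first

First date → JDN 2344506; second date → JDN 2348581.
JDN 2344506 < JDN 2348581, so the first date is earlier.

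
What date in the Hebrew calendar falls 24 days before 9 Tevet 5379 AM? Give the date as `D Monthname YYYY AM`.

JDN of 9 Tevet 5379 AM = 2312382.
2312382 − 24 = 2312358.
JDN 2312358 in the Hebrew calendar is 15 Kislev 5379 AM.

15 Kislev 5379 AM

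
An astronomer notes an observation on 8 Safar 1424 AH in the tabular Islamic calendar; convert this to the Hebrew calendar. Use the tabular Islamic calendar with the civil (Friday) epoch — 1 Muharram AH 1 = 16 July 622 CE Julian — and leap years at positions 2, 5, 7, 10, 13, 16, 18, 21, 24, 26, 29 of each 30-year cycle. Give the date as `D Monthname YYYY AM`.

9 Nisan 5763 AM

The source date corresponds to 11 April 2003 in the Gregorian calendar (JDN 2452741).
That day falls on 9 Nisan 5763 AM in the Hebrew calendar.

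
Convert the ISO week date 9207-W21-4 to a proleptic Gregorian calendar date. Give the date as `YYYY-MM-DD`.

9207-05-24

ISO week 1 of 9207 is the week containing the first Thursday of 9207.
Week 21, day 4 (Thursday) lands on 9207-05-24.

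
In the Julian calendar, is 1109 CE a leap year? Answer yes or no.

no

1109 mod 4 = 1, so it is a common year in the Julian calendar.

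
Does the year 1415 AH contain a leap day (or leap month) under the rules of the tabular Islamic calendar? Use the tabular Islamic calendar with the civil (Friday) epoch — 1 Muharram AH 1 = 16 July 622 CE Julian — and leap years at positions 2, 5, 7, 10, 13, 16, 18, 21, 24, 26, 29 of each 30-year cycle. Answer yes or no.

Year 1415 AH is year 5 of its 30-year cycle; leap positions are 2, 5, 7, 10, 13, 16, 18, 21, 24, 26, 29, so it is a leap year (355 days).

yes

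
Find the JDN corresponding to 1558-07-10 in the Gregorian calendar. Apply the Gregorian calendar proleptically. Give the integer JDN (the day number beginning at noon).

2290298

JDN 2299161 is 15 October 1582 CE (Gregorian); the target day is −8863 days from there, so JDN = 2290298.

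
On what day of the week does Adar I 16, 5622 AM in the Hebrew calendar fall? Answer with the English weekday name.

Sunday

In the Gregorian calendar this is 16 February 1862 (JDN 2401188).
2401188 ≡ 6 (mod 7); counting from Monday = 0 gives Sunday.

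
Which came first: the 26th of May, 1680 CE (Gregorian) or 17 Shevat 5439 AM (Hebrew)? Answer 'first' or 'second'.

second

First date → JDN 2334814; second date → JDN 2334332.
JDN 2334332 < JDN 2334814, so the second date is earlier.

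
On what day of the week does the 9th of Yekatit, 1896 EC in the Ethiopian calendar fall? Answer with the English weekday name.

In the Gregorian calendar this is 17 February 1904 (JDN 2416528).
2416528 ≡ 2 (mod 7); counting from Monday = 0 gives Wednesday.

Wednesday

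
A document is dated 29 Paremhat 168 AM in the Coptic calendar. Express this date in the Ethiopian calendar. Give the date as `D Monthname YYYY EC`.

Julian Day Number of the source date = 1886235.
Converting JDN 1886235 to the Ethiopian calendar gives 29 Megabit 444 EC.

29 Megabit 444 EC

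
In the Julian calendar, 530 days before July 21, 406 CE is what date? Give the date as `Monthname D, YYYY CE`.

The starting date is JDN 1869551; 1869551 − 530 = 1869021.
JDN 1869021 corresponds to February 6, 405 CE.

February 6, 405 CE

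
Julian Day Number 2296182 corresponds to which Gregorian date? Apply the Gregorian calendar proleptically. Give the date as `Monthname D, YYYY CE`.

JDN 2451545 is 1 Jan 2000; 2296182 is −155363 days from there.

August 19, 1574 CE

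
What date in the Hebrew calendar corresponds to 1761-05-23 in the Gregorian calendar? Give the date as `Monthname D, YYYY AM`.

Both dates share Julian Day Number 2364395; in the Hebrew calendar that is 19 Iyar 5521 AM.

Iyar 19, 5521 AM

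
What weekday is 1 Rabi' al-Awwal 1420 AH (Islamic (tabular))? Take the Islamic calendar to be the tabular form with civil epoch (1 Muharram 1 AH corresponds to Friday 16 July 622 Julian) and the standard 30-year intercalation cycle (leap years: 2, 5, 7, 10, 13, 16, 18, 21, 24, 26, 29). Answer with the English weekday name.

Tuesday

In the Gregorian calendar this is 15 June 1999 (JDN 2451345).
JDN 2451345 mod 7 = 1, and JDN 0 was a Monday, so this is a Tuesday.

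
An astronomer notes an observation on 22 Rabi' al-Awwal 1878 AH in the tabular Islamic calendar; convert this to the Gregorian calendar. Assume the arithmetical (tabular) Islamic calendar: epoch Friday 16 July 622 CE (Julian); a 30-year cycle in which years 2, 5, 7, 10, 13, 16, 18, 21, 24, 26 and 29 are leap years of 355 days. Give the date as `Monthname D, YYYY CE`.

November 15, 2443 CE

Julian Day Number of the source date = 2613666.
Converting JDN 2613666 to the Gregorian calendar gives 15 November 2443 CE.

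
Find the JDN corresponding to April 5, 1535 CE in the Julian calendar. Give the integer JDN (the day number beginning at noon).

In the proleptic Gregorian calendar the same day is 15 April 1535.
JDN 2400001 is 17 November 1858 CE (Gregorian), MJD 0; the target day is −118190 days from there, so JDN = 2281811.

2281811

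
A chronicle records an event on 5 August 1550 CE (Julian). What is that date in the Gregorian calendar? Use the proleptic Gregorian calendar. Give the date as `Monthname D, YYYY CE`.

August 15, 1550 CE

For dates in this range the Gregorian date is 10 days ahead of the Julian.
5 August 1550 Julian + 10 days → 15 August 1550 Gregorian.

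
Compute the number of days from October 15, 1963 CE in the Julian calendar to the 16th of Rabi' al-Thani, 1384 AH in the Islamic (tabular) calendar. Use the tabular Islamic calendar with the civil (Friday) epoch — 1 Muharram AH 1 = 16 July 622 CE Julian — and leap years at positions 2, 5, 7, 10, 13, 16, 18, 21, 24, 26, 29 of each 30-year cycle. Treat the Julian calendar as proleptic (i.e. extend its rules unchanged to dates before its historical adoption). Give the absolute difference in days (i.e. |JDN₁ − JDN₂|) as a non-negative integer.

302

JDN of the first date = 2438331.
JDN of the second date = 2438633.
|2438633 − 2438331| = 302.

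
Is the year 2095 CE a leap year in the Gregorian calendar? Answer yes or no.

no

2095 is not divisible by 4, so it is a common year.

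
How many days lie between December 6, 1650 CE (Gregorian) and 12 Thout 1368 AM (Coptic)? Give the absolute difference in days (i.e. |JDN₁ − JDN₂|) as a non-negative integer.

288

First date → JDN 2324050; second date → JDN 2324338.
The interval is |2324050 − 2324338| = 288 days.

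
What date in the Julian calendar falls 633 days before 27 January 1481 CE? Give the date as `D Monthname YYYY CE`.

JDN of 27 January 1481 CE = 2262020.
2262020 − 633 = 2261387.
JDN 2261387 in the Julian calendar is 5 May 1479 CE.

5 May 1479 CE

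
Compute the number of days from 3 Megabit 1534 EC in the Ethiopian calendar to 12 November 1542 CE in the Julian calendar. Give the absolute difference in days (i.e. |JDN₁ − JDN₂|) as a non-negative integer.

258

JDN of the first date = 2284331.
JDN of the second date = 2284589.
|2284589 − 2284331| = 258.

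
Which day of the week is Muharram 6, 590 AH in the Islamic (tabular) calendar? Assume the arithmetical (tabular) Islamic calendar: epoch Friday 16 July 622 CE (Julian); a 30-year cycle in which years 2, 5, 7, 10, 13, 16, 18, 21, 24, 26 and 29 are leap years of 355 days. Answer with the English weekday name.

In the proleptic Gregorian calendar this is 8 January 1194 (JDN 2157167).
Since JDN mod 7 = 5 (0 = Monday), the day is Saturday.

Saturday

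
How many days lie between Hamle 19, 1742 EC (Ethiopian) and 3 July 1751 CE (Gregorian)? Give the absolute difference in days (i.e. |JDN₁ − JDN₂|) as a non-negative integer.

First date → JDN 2360439; second date → JDN 2360783.
The interval is |2360439 − 2360783| = 344 days.

344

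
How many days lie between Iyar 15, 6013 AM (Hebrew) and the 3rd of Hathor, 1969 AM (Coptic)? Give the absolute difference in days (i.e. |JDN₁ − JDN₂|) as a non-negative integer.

181

JDN of the first date = 2544085.
JDN of the second date = 2543904.
|2543904 − 2544085| = 181.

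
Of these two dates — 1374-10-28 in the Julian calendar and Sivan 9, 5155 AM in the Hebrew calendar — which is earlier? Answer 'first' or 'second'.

Converting both to JDN: 2223212 vs 2230730; the smaller is the first.

first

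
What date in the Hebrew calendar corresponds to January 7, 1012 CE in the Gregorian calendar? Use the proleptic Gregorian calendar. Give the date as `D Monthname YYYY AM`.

Both dates share Julian Day Number 2090691; in the Hebrew calendar that is 4 Shevat 4772 AM.

4 Shevat 4772 AM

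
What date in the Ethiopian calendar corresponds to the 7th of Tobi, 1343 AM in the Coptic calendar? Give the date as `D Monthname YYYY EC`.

Julian Day Number of the source date = 2315321.
Converting JDN 2315321 to the Ethiopian calendar gives 7 Tir 1619 EC.

7 Tir 1619 EC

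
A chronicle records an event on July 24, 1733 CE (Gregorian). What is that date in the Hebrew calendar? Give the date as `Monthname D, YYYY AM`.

Julian Day Number of the source date = 2354230.
Converting JDN 2354230 to the Hebrew calendar gives 12 Av 5493 AM.

Av 12, 5493 AM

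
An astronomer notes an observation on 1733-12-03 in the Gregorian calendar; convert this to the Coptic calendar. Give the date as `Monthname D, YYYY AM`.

Julian Day Number of the source date = 2354362.
Converting JDN 2354362 to the Coptic calendar gives 26 Hathor 1450 AM.

Hathor 26, 1450 AM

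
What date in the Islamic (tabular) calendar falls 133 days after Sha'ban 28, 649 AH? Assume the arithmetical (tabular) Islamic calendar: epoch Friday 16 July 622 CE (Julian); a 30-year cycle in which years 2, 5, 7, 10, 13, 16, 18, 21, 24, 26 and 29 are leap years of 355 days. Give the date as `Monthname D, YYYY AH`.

Muharram 14, 650 AH

The starting date is JDN 2178304; 2178304 + 133 = 2178437.
JDN 2178437 corresponds to Muharram 14, 650 AH.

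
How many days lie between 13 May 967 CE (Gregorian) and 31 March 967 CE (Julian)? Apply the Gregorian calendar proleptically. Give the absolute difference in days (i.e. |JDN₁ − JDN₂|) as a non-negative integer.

First date → JDN 2074382; second date → JDN 2074344.
The interval is |2074382 − 2074344| = 38 days.

38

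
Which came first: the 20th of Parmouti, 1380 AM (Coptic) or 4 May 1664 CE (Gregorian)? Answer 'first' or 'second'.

first

The two dates have Julian Day Numbers 2328939 and 2328948 respectively.
Since 2328939 < 2328948, the first date comes first.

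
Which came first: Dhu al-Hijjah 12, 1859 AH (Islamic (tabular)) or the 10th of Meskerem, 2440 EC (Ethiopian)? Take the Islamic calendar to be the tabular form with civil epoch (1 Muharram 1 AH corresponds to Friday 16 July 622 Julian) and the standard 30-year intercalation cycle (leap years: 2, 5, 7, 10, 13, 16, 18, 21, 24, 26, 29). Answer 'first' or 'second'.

Converting both to JDN: 2607189 vs 2615075; the smaller is the first.

first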